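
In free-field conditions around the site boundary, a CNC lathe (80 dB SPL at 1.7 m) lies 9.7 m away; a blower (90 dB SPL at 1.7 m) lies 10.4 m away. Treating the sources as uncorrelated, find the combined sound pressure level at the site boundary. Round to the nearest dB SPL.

75 dB SPL

First find each source's level at the receiver (point-source: −20·log₁₀(r/r_ref)), then combine on an intensity basis.
CNC lathe: 80 − 20·log₁₀(9.7/1.7) = 80 − 15.13 = 64.87 dB SPL.
blower: 90 − 20·log₁₀(10.4/1.7) = 90 − 15.73 = 74.27 dB SPL.
Σ 10^(L/10) = 2.979e+07 → L_total = 10·log₁₀(2.979e+07) = 74.74 dB SPL.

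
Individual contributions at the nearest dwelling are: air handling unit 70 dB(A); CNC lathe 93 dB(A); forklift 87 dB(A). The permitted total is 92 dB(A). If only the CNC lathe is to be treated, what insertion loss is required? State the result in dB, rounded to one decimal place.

2.7 dB

Fixed contribution from the other sources: Σ 10^(L/10) = 10^(70/10) + 10^(87/10) = 5.112e+08 (87.09 dB(A)).
To meet 92 dB(A) overall, the treated CNC lathe may contribute at most 10^(92/10) − 5.112e+08 = 1.074e+09, i.e. 90.31 dB(A).
Required insertion loss = 93 − 90.31 = 2.69 dB.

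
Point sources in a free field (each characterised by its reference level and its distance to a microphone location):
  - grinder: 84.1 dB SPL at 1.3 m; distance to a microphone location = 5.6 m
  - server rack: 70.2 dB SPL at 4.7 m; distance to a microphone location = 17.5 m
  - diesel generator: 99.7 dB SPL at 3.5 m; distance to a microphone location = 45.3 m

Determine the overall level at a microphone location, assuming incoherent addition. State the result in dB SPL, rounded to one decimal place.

78.5 dB SPL

Propagate each source to the receiver with L = L_ref − 20·log₁₀(r/r_ref), then add intensities.
grinder: 84.1 − 20·log₁₀(5.6/1.3) = 84.1 − 12.68 = 71.42 dB SPL.
server rack: 70.2 − 20·log₁₀(17.5/4.7) = 70.2 − 11.42 = 58.78 dB SPL.
diesel generator: 99.7 − 20·log₁₀(45.3/3.5) = 99.7 − 22.24 = 77.46 dB SPL.
Σ 10^(L/10) = 7.032e+07 → L_total = 10·log₁₀(7.032e+07) = 78.47 dB SPL.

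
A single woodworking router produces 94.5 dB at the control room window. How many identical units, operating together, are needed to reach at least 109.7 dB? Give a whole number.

Need L₁ + 10·log₁₀ N ≥ 109.7, i.e. log₁₀ N ≥ 1.52.
N ≥ 10^(15.2/10) = 33.113, so N = 34.

34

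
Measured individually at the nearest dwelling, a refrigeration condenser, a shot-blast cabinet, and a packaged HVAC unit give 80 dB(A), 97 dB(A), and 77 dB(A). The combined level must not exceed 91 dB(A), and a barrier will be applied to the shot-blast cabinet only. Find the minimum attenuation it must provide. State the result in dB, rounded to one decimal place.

6.6 dB

Fixed contribution from the other sources: Σ 10^(L/10) = 10^(80/10) + 10^(77/10) = 1.501e+08 (81.76 dB(A)).
The limit corresponds to 10^(91/10) = 1.259e+09; subtracting the fixed part leaves 1.109e+09 for the shot-blast cabinet, i.e. 90.45 dB(A).
So the shot-blast cabinet must be reduced from 97 to 90.45 dB(A): IL = 6.55 dB.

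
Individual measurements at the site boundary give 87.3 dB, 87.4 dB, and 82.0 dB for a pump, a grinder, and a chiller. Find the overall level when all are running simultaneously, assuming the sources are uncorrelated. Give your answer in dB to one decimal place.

Incoherent sources combine by intensity addition: L_total = 10·log₁₀(Σ 10^(L_i/10)).
Σ 10^(L/10) = 10^(87.3/10) + 10^(87.4/10) + 10^(82.0/10) = 1.245e+09.
L_total = 10·log₁₀(1.245e+09) = 90.95 dB.

91.0 dB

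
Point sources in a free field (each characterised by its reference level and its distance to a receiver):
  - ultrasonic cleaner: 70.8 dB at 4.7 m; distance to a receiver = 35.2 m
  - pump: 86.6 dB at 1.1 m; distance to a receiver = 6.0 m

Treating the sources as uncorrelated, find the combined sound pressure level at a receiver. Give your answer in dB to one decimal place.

71.9 dB

Apply inverse-square spreading to bring every level to the receiver, then sum 10^(L/10).
ultrasonic cleaner: 70.8 − 20·log₁₀(35.2/4.7) = 70.8 − 17.49 = 53.31 dB.
pump: 86.6 − 20·log₁₀(6.0/1.1) = 86.6 − 14.74 = 71.86 dB.
Σ 10^(L/10) = 1.558e+07 → L_total = 10·log₁₀(1.558e+07) = 71.93 dB.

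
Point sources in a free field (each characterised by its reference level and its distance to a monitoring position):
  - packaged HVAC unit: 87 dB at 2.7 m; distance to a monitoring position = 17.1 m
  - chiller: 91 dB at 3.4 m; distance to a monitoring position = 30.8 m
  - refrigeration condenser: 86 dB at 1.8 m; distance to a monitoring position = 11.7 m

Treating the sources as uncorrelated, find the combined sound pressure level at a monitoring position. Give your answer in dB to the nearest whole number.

76 dB

Propagate each source to the receiver with L = L_ref − 20·log₁₀(r/r_ref), then add intensities.
packaged HVAC unit: 87 − 20·log₁₀(17.1/2.7) = 87 − 16.03 = 70.97 dB.
chiller: 91 − 20·log₁₀(30.8/3.4) = 91 − 19.14 = 71.86 dB.
refrigeration condenser: 86 − 20·log₁₀(11.7/1.8) = 86 − 16.26 = 69.74 dB.
Σ 10^(L/10) = 3.726e+07 → L_total = 10·log₁₀(3.726e+07) = 75.71 dB.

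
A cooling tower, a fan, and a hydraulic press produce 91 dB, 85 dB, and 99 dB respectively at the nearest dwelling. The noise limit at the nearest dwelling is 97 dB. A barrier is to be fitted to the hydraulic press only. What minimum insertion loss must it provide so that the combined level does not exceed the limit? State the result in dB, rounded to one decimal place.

The untreated sources together contribute 10^(91/10) + 10^(85/10) = 1.575e+09, i.e. 91.97 dB.
The limit corresponds to 10^(97/10) = 5.012e+09; subtracting the fixed part leaves 3.437e+09 for the hydraulic press, i.e. 95.36 dB.
Required insertion loss = 99 − 95.36 = 3.64 dB.

3.6 dB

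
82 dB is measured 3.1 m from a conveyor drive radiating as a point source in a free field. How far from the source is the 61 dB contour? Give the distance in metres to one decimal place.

The 21.0 dB drop corresponds to a distance ratio of 10^(21.0/20) for a point source.
r₂ = 3.1·10^((82−61)/20) = 3.1·10^(21.0/20) = 34.78 m.

34.8 m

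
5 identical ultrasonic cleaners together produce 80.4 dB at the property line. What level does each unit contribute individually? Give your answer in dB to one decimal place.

73.4 dB

For N identical incoherent sources L_total = L₁ + 10·log₁₀ N, so L₁ = 80.4 − 10·log₁₀(5) = 80.4 − 6.990.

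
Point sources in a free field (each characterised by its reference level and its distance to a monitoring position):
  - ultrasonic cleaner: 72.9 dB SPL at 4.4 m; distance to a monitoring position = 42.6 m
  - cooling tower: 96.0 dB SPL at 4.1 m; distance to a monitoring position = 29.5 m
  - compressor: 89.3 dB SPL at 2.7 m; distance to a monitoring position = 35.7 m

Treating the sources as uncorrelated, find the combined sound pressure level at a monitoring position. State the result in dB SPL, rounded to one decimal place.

79.1 dB SPL

Apply inverse-square spreading to bring every level to the receiver, then sum 10^(L/10).
ultrasonic cleaner: 72.9 − 20·log₁₀(42.6/4.4) = 72.9 − 19.72 = 53.18 dB SPL.
cooling tower: 96.0 − 20·log₁₀(29.5/4.1) = 96.0 − 17.14 = 78.86 dB SPL.
compressor: 89.3 − 20·log₁₀(35.7/2.7) = 89.3 − 22.43 = 66.87 dB SPL.
Σ 10^(L/10) = 8.198e+07 → L_total = 10·log₁₀(8.198e+07) = 79.14 dB SPL.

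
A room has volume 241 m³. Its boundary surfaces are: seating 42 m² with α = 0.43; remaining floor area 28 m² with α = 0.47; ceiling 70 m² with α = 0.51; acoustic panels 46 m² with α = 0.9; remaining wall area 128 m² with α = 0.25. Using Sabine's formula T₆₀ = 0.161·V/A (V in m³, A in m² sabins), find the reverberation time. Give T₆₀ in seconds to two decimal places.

Total absorption A = 42·0.43 + 28·0.47 + 70·0.51 + 46·0.9 + 128·0.25 = 140.32 m² sabins.
T₆₀ = 0.161 × 241 / 140.32 = 0.277 s.

0.28 s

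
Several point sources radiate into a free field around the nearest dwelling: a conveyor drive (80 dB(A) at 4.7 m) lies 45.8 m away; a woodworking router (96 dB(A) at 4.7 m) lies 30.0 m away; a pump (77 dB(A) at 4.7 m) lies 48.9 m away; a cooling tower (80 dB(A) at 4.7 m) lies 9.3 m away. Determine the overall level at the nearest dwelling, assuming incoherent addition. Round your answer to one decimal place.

81.0 dB(A)

Apply inverse-square spreading to bring every level to the receiver, then sum 10^(L/10).
conveyor drive: 80 − 20·log₁₀(45.8/4.7) = 80 − 19.78 = 60.22 dB(A).
woodworking router: 96 − 20·log₁₀(30.0/4.7) = 96 − 16.10 = 79.90 dB(A).
pump: 77 − 20·log₁₀(48.9/4.7) = 77 − 20.34 = 56.66 dB(A).
cooling tower: 80 − 20·log₁₀(9.3/4.7) = 80 − 5.93 = 74.07 dB(A).
Σ 10^(L/10) = 1.248e+08 → L_total = 10·log₁₀(1.248e+08) = 80.96 dB(A).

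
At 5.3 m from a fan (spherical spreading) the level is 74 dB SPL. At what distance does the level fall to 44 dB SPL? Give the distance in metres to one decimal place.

Point-source spreading drops the level by 20·log₁₀(r₂/r₁); inverting, r₂/r₁ = 10^(ΔL/20).
r₂ = 5.3·10^((74−44)/20) = 5.3·10^(30.0/20) = 167.60 m.

167.6 m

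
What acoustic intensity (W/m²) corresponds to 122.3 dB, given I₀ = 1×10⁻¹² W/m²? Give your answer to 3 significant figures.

1.70 W/m²

I/I₀ = 10^(122.3/10) = 1.698e+12, so I = 1.698e+12 × 10⁻¹² W/m².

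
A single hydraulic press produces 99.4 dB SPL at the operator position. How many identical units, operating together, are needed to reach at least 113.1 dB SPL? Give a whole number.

N identical sources give L₁ + 10·log₁₀ N, so require 10·log₁₀ N ≥ 113.1 − 99.4 = 13.7 dB.
N ≥ 10^(13.7/10) = 23.442, so N = 24.

24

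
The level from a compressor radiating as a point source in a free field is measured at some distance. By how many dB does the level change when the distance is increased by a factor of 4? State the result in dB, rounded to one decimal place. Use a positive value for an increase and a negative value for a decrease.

With spherical spreading the level changes by −20·log₁₀(r₂/r₁).
ΔL = −20·log₁₀(4) = -12.04 dB.

-12.0 dB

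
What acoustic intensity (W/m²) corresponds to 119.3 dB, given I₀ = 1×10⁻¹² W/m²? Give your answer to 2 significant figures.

0.85 W/m²

I = I₀·10^(L/10) = 10⁻¹² × 10^(119.3/10) = 10^(-0.070).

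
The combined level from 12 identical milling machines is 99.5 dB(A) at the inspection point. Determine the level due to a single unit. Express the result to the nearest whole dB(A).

89 dB(A)

Dividing the total intensity by 12 lowers the level by 10·log₁₀ 12 = 10.792 dB: L₁ = 99.5 − 10.792.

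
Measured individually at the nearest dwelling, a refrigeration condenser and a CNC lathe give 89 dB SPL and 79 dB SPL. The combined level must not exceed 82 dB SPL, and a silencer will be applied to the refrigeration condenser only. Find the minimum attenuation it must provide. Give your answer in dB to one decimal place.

10.0 dB

Fixed contribution from the other source: Σ 10^(L/10) = 10^(79/10) = 7.943e+07 (79.00 dB SPL).
The limit corresponds to 10^(82/10) = 1.585e+08; subtracting the fixed part leaves 7.906e+07 for the refrigeration condenser, i.e. 78.98 dB SPL.
So the refrigeration condenser must be reduced from 89 to 78.98 dB SPL: IL = 10.02 dB.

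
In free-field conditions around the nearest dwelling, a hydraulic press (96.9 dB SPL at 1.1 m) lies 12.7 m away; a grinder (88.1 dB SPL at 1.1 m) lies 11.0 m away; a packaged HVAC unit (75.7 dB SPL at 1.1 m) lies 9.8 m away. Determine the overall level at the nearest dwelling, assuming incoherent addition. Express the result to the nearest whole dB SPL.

First find each source's level at the receiver (point-source: −20·log₁₀(r/r_ref)), then combine on an intensity basis.
hydraulic press: 96.9 − 20·log₁₀(12.7/1.1) = 96.9 − 21.25 = 75.65 dB SPL.
grinder: 88.1 − 20·log₁₀(11.0/1.1) = 88.1 − 20.00 = 68.10 dB SPL.
packaged HVAC unit: 75.7 − 20·log₁₀(9.8/1.1) = 75.7 − 19.00 = 56.70 dB SPL.
Σ 10^(L/10) = 4.367e+07 → L_total = 10·log₁₀(4.367e+07) = 76.40 dB SPL.

76 dB SPL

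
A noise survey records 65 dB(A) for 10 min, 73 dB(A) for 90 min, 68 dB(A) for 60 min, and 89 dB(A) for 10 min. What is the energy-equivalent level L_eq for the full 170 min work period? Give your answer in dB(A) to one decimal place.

The energy average is taken in the linear domain: L_eq = 10·log₁₀[(Σ tᵢ·10^(Lᵢ/10))/T], T = 170 min.
Σ tᵢ·10^(Lᵢ/10) = 10·10^(65/10) + 90·10^(73/10) + 60·10^(68/10) + 10·10^(89/10) = 1.015e+10.
L_eq = 10·log₁₀(1.015e+10/170) = 77.76 dB(A).

77.8 dB(A)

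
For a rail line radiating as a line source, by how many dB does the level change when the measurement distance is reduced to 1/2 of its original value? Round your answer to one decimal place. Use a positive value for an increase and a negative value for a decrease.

With cylindrical spreading the level changes by −10·log₁₀(r₂/r₁).
ΔL = −10·log₁₀(0.5) = +3.01 dB.

+3.0 dB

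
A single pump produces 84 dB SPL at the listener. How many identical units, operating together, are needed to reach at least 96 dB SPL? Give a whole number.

16

The shortfall is 96 − 84 = 12.0 dB, and N units add 10·log₁₀ N, so need 10·log₁₀ N ≥ 12.0.
N ≥ 10^(12.0/10) = 15.849, so N = 16.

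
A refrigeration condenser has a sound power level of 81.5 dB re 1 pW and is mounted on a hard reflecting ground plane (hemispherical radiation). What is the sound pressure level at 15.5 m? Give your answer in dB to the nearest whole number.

50 dB

L_p = L_w − 10·log₁₀(2π·r²) with r = 15.5 m.
2π·r² = 1510 m², 10·log₁₀ of that is 31.788 dB.
L_p = 81.5 − 31.788 = 49.71 dB.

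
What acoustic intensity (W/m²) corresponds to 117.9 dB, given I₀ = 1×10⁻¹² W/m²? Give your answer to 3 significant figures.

I/I₀ = 10^(117.9/10) = 6.166e+11, so I = 6.166e+11 × 10⁻¹² W/m².

0.617 W/m²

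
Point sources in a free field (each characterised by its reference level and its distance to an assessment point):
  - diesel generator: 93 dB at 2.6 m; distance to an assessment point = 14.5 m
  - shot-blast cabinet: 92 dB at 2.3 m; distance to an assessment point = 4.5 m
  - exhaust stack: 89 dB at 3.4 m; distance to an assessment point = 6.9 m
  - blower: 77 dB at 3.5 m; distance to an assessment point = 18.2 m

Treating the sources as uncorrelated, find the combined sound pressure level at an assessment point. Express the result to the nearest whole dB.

88 dB

First find each source's level at the receiver (point-source: −20·log₁₀(r/r_ref)), then combine on an intensity basis.
diesel generator: 93 − 20·log₁₀(14.5/2.6) = 93 − 14.93 = 78.07 dB.
shot-blast cabinet: 92 − 20·log₁₀(4.5/2.3) = 92 − 5.83 = 86.17 dB.
exhaust stack: 89 − 20·log₁₀(6.9/3.4) = 89 − 6.15 = 82.85 dB.
blower: 77 − 20·log₁₀(18.2/3.5) = 77 − 14.32 = 62.68 dB.
Σ 10^(L/10) = 6.729e+08 → L_total = 10·log₁₀(6.729e+08) = 88.28 dB.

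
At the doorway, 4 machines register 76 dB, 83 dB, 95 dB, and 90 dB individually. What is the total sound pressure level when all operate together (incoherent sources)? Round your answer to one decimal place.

Incoherent sources combine by intensity addition: L_total = 10·log₁₀(Σ 10^(L_i/10)).
Σ 10^(L/10) = 10^(76/10) + 10^(83/10) + 10^(95/10) + 10^(90/10) = 4.402e+09.
L_total = 10·log₁₀(4.402e+09) = 96.44 dB.

96.4 dB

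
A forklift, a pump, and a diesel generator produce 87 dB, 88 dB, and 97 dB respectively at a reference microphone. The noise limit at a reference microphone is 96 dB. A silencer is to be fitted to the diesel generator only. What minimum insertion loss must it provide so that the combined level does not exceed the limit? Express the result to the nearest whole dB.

2 dB

The untreated sources together contribute 10^(87/10) + 10^(88/10) = 1.132e+09, i.e. 90.54 dB.
The limit corresponds to 10^(96/10) = 3.981e+09; subtracting the fixed part leaves 2.849e+09 for the diesel generator, i.e. 94.55 dB.
So the diesel generator must be reduced from 97 to 94.55 dB: IL = 2.45 dB.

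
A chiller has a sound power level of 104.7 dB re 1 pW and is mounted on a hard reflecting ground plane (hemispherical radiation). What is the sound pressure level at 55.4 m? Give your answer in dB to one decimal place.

61.8 dB

L_p = L_w − 10·log₁₀(2π·r²) with r = 55.4 m.
2π·r² = 1.928e+04 m², 10·log₁₀ of that is 42.852 dB.
L_p = 104.7 − 42.852 = 61.85 dB.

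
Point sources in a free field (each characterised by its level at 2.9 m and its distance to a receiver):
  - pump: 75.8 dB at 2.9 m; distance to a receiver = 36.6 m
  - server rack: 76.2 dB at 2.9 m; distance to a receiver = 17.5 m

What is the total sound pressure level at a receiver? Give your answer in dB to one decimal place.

Apply inverse-square spreading to bring every level to the receiver, then sum 10^(L/10).
pump: 75.8 − 20·log₁₀(36.6/2.9) = 75.8 − 22.02 = 53.78 dB.
server rack: 76.2 − 20·log₁₀(17.5/2.9) = 76.2 − 15.61 = 60.59 dB.
Σ 10^(L/10) = 1.383e+06 → L_total = 10·log₁₀(1.383e+06) = 61.41 dB.

61.4 dB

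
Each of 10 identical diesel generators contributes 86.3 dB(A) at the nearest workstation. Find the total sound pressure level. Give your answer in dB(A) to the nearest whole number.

96 dB(A)

L_total = L₁ + 10·log₁₀ N for N identical incoherent sources.
L_total = 86.3 + 10·log₁₀(10) = 86.3 + 10.000 = 96.30 dB(A).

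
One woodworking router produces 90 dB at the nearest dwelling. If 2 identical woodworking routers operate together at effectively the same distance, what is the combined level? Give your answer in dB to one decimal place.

L_total = L₁ + 10·log₁₀ N for N identical incoherent sources.
L_total = 90 + 10·log₁₀(2) = 90 + 3.010 = 93.01 dB.

93.0 dB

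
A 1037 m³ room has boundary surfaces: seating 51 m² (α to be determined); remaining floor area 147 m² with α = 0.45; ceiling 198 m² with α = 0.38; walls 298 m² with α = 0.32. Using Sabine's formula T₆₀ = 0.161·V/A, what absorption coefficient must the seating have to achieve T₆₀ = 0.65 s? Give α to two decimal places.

A = 0.161·V/T₆₀ = 0.161·1037/0.65 = 256.86 m² sabins.
Absorption from the other surfaces = 147·0.45 + 198·0.38 + 298·0.32 = 236.75 m², so the seating must supply 20.11 m² over 51 m².
α = 20.11/51 = 0.394.

0.39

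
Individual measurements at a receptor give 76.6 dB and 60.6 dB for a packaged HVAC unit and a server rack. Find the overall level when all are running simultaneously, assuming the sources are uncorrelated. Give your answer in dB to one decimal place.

76.7 dB

Incoherent sources combine by intensity addition: L_total = 10·log₁₀(Σ 10^(L_i/10)).
Σ 10^(L/10) = 10^(76.6/10) + 10^(60.6/10) = 4.686e+07.
L_total = 10·log₁₀(4.686e+07) = 76.71 dB.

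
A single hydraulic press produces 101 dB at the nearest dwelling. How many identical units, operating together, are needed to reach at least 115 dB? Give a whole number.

26

Need L₁ + 10·log₁₀ N ≥ 115, i.e. log₁₀ N ≥ 1.40.
N ≥ 10^(14.0/10) = 25.119, so N = 26.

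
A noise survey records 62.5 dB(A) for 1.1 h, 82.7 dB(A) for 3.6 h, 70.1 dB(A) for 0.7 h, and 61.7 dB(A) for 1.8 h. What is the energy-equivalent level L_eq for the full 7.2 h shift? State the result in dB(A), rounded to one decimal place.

79.8 dB(A)

The energy average is taken in the linear domain: L_eq = 10·log₁₀[(Σ tᵢ·10^(Lᵢ/10))/T], T = 7.2 h.
Σ tᵢ·10^(Lᵢ/10) = 1.1·10^(62.5/10) + 3.6·10^(82.7/10) + 0.7·10^(70.1/10) + 1.8·10^(61.7/10) = 6.821e+08.
L_eq = 10·log₁₀(6.821e+08/7.2) = 79.77 dB(A).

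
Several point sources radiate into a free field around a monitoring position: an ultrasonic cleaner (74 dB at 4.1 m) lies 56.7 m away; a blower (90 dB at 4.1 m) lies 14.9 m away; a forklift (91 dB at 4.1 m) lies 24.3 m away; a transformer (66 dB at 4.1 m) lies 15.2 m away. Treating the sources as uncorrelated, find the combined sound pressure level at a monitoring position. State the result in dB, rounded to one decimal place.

80.5 dB

Propagate each source to the receiver with L = L_ref − 20·log₁₀(r/r_ref), then add intensities.
ultrasonic cleaner: 74 − 20·log₁₀(56.7/4.1) = 74 − 22.82 = 51.18 dB.
blower: 90 − 20·log₁₀(14.9/4.1) = 90 − 11.21 = 78.79 dB.
forklift: 91 − 20·log₁₀(24.3/4.1) = 91 − 15.46 = 75.54 dB.
transformer: 66 − 20·log₁₀(15.2/4.1) = 66 − 11.38 = 54.62 dB.
Σ 10^(L/10) = 1.120e+08 → L_total = 10·log₁₀(1.120e+08) = 80.49 dB.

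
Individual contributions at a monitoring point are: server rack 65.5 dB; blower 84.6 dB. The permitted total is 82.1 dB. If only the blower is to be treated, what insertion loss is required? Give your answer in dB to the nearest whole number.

The untreated sources together contribute 10^(65.5/10) = 3.548e+06, i.e. 65.50 dB.
The limit corresponds to 10^(82.1/10) = 1.622e+08; subtracting the fixed part leaves 1.586e+08 for the blower, i.e. 82.00 dB.
Required insertion loss = 84.6 − 82.00 = 2.60 dB.

3 dB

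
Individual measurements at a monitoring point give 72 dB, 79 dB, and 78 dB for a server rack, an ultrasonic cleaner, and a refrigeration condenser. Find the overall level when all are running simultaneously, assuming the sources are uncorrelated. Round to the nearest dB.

For uncorrelated sources the intensities add, so convert each level to linear form, sum, and take 10·log₁₀ of the total.
Σ 10^(L/10) = 10^(72/10) + 10^(79/10) + 10^(78/10) = 1.584e+08.
L_total = 10·log₁₀(1.584e+08) = 82.00 dB.

82 dB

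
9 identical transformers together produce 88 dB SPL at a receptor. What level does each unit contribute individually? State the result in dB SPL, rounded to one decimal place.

Dividing the total intensity by 9 lowers the level by 10·log₁₀ 9 = 9.542 dB: L₁ = 88 − 9.542.

78.5 dB SPL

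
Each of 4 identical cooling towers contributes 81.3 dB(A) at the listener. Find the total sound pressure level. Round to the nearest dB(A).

87 dB(A)

N identical incoherent sources raise the level by 10·log₁₀ N.
L_total = 81.3 + 10·log₁₀(4) = 81.3 + 6.021 = 87.32 dB(A).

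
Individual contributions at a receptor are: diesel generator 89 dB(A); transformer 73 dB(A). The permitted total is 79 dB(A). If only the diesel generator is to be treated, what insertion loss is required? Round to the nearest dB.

The untreated sources together contribute 10^(73/10) = 1.995e+07, i.e. 73.00 dB(A).
The limit corresponds to 10^(79/10) = 7.943e+07; subtracting the fixed part leaves 5.948e+07 for the diesel generator, i.e. 77.74 dB(A).
So the diesel generator must be reduced from 89 to 77.74 dB(A): IL = 11.26 dB.

11 dB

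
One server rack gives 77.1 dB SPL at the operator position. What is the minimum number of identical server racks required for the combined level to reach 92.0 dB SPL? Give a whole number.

The shortfall is 92.0 − 77.1 = 14.9 dB, and N units add 10·log₁₀ N, so need 10·log₁₀ N ≥ 14.9.
N ≥ 10^(14.9/10) = 30.903, so N = 31.

31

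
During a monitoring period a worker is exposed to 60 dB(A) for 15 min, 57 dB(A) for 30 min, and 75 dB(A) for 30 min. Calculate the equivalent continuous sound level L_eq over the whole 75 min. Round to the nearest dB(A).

71 dB(A)

Weight each interval's intensity by its duration and average over T = 75 min:
Σ tᵢ·10^(Lᵢ/10) = 15·10^(60/10) + 30·10^(57/10) + 30·10^(75/10) = 9.787e+08.
L_eq = 10·log₁₀(9.787e+08/75) = 71.16 dB(A).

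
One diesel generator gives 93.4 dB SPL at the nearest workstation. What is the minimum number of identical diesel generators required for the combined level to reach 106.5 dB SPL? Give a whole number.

21

The shortfall is 106.5 − 93.4 = 13.1 dB, and N units add 10·log₁₀ N, so need 10·log₁₀ N ≥ 13.1.
N ≥ 10^(13.1/10) = 20.417, so N = 21.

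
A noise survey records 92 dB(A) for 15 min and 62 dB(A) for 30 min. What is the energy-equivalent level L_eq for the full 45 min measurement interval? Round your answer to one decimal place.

87.2 dB(A)

The energy average is taken in the linear domain: L_eq = 10·log₁₀[(Σ tᵢ·10^(Lᵢ/10))/T], T = 45 min.
Σ tᵢ·10^(Lᵢ/10) = 15·10^(92/10) + 30·10^(62/10) = 2.382e+10.
L_eq = 10·log₁₀(2.382e+10/45) = 87.24 dB(A).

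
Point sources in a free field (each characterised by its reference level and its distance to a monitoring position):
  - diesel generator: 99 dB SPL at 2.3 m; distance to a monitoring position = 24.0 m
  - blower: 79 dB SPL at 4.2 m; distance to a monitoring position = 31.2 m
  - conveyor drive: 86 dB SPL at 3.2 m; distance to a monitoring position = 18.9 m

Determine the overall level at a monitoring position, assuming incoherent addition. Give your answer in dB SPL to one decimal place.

Apply inverse-square spreading to bring every level to the receiver, then sum 10^(L/10).
diesel generator: 99 − 20·log₁₀(24.0/2.3) = 99 − 20.37 = 78.63 dB SPL.
blower: 79 − 20·log₁₀(31.2/4.2) = 79 − 17.42 = 61.58 dB SPL.
conveyor drive: 86 − 20·log₁₀(18.9/3.2) = 86 − 15.43 = 70.57 dB SPL.
Σ 10^(L/10) = 8.580e+07 → L_total = 10·log₁₀(8.580e+07) = 79.34 dB SPL.

79.3 dB SPL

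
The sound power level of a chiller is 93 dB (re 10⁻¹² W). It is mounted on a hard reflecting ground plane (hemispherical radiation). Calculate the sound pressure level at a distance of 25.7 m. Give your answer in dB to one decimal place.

56.8 dB

L_p = L_w − 10·log₁₀(2π·r²) with r = 25.7 m.
2π·r² = 4150 m², 10·log₁₀ of that is 36.180 dB.
L_p = 93 − 36.180 = 56.82 dB.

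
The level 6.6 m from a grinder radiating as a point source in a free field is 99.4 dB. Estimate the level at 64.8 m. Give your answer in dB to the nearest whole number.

Point-source attenuation: ΔL = 20·log₁₀(r₂/r₁) = 20·log₁₀(64.8/6.6) = 19.841 dB.
L₂ = 99.4 − 20·log₁₀(64.8/6.6) = 99.4 − 19.841 = 79.56 dB.

80 dB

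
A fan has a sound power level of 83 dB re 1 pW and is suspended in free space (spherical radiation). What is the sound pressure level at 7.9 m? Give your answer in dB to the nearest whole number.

The power spreads over a sphere of area 4π·r², so L_p = L_w − 10·log₁₀(4π·r²).
4π·r² = 784.3 m², 10·log₁₀ of that is 28.945 dB.
L_p = 83 − 28.945 = 54.06 dB.

54 dB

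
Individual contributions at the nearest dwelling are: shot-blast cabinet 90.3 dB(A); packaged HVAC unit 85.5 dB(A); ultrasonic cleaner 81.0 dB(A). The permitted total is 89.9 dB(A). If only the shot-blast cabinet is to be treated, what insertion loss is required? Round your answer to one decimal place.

3.3 dB

Everything except the shot-blast cabinet sums to 10^(85.5/10) + 10^(81.0/10) = 4.807e+08 in linear terms, 86.82 dB(A).
The limit corresponds to 10^(89.9/10) = 9.772e+08; subtracting the fixed part leaves 4.965e+08 for the shot-blast cabinet, i.e. 86.96 dB(A).
So the shot-blast cabinet must be reduced from 90.3 to 86.96 dB(A): IL = 3.34 dB.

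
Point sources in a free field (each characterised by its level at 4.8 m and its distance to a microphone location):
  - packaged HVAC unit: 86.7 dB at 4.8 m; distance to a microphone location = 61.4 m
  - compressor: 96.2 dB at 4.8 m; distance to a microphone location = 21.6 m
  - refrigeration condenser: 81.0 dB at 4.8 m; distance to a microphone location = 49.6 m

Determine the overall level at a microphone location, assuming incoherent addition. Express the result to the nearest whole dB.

83 dB

First find each source's level at the receiver (point-source: −20·log₁₀(r/r_ref)), then combine on an intensity basis.
packaged HVAC unit: 86.7 − 20·log₁₀(61.4/4.8) = 86.7 − 22.14 = 64.56 dB.
compressor: 96.2 − 20·log₁₀(21.6/4.8) = 96.2 − 13.06 = 83.14 dB.
refrigeration condenser: 81.0 − 20·log₁₀(49.6/4.8) = 81.0 − 20.28 = 60.72 dB.
Σ 10^(L/10) = 2.099e+08 → L_total = 10·log₁₀(2.099e+08) = 83.22 dB.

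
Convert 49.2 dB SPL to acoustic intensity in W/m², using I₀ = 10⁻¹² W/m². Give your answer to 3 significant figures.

8.32e-08 W/m²

I = I₀·10^(L/10) = 10⁻¹² × 10^(49.2/10) = 10^(-7.080).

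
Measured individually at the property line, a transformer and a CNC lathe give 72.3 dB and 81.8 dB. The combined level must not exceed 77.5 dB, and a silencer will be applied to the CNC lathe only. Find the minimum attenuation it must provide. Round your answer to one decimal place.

5.9 dB

The untreated sources together contribute 10^(72.3/10) = 1.698e+07, i.e. 72.30 dB.
To meet 77.5 dB overall, the treated CNC lathe may contribute at most 10^(77.5/10) − 1.698e+07 = 3.925e+07, i.e. 75.94 dB.
So the CNC lathe must be reduced from 81.8 to 75.94 dB: IL = 5.86 dB.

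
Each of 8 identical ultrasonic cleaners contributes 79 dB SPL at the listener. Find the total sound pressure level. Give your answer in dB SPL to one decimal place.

L_total = L₁ + 10·log₁₀ N for N identical incoherent sources.
L_total = 79 + 10·log₁₀(8) = 79 + 9.031 = 88.03 dB SPL.

88.0 dB SPL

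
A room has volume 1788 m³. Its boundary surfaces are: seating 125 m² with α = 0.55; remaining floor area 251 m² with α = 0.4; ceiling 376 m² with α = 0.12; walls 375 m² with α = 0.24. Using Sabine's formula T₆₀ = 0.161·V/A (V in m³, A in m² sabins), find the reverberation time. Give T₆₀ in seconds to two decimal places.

Summing Sᵢαᵢ: 125·0.55 + 251·0.4 + 376·0.12 + 375·0.24 = 304.27 m².
T₆₀ = 0.161 × 1788 / 304.27 = 0.946 s.

0.95 s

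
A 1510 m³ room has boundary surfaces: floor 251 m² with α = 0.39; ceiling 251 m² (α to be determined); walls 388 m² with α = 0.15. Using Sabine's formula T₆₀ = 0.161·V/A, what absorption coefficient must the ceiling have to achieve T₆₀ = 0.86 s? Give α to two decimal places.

From T₆₀ = 0.161·V/A, the target T₆₀ = 0.86 s needs A = 0.161·1510/0.86 = 282.69 m².
Absorption from the other surfaces = 251·0.39 + 388·0.15 = 156.09 m², so the ceiling must supply 126.60 m² over 251 m².
α = 126.60/251 = 0.504.

0.50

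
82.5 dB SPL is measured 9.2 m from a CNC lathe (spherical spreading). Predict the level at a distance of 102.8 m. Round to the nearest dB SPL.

Spherical spreading from a point source gives a 20·log₁₀(r₂/r₁) drop.
L₂ = 82.5 − 20·log₁₀(102.8/9.2) = 82.5 − 20.964 = 61.54 dB SPL.

62 dB SPL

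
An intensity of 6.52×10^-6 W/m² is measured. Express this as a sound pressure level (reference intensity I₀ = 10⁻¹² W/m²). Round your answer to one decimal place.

Dividing by I₀ shifts the exponent by 12: I/I₀ = 6.52×10^6.
L = 10·(0.8142 + 6) = 68.14 dB.

68.1 dB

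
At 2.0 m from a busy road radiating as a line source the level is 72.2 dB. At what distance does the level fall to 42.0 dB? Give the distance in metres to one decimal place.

For a line source L₁ − L₂ = 10·log₁₀(r₂/r₁), so r₂ = r₁·10^((L₁−L₂)/10).
r₂ = 2.0·10^((72.2−42.0)/10) = 2.0·10^(30.2/10) = 2094.26 m.

2094.3 m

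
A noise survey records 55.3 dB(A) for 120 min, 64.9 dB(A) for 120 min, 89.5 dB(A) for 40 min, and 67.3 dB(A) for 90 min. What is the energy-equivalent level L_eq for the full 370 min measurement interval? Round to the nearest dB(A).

Weight each interval's intensity by its duration and average over T = 370 min:
Σ tᵢ·10^(Lᵢ/10) = 120·10^(55.3/10) + 120·10^(64.9/10) + 40·10^(89.5/10) + 90·10^(67.3/10) = 3.654e+10.
L_eq = 10·log₁₀(3.654e+10/370) = 79.95 dB(A).

80 dB(A)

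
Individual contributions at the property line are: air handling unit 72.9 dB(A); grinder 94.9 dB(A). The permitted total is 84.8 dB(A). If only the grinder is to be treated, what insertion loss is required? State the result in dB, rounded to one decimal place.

The untreated sources together contribute 10^(72.9/10) = 1.950e+07, i.e. 72.90 dB(A).
The limit corresponds to 10^(84.8/10) = 3.020e+08; subtracting the fixed part leaves 2.825e+08 for the grinder, i.e. 84.51 dB(A).
Required insertion loss = 94.9 − 84.51 = 10.39 dB.

10.4 dB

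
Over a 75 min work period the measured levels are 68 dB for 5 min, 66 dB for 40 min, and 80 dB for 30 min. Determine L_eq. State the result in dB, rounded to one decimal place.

The energy average is taken in the linear domain: L_eq = 10·log₁₀[(Σ tᵢ·10^(Lᵢ/10))/T], T = 75 min.
Σ tᵢ·10^(Lᵢ/10) = 5·10^(68/10) + 40·10^(66/10) + 30·10^(80/10) = 3.191e+09.
L_eq = 10·log₁₀(3.191e+09/75) = 76.29 dB.

76.3 dB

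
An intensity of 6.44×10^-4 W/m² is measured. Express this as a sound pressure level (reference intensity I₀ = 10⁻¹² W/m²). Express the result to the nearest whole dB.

88 dB

Dividing by I₀ shifts the exponent by 12: I/I₀ = 6.44×10^8.
L = 10·(0.8089 + 8) = 88.09 dB.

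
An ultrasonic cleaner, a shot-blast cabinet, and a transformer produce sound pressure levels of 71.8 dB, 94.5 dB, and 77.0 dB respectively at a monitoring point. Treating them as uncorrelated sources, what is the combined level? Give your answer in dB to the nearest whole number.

95 dB

For uncorrelated sources the intensities add, so convert each level to linear form, sum, and take 10·log₁₀ of the total.
Σ 10^(L/10) = 10^(71.8/10) + 10^(94.5/10) + 10^(77.0/10) = 2.884e+09.
L_total = 10·log₁₀(2.884e+09) = 94.60 dB.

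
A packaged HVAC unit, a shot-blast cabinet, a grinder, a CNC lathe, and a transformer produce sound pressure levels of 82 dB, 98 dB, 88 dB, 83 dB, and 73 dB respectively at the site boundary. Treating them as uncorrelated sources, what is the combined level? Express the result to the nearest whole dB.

For uncorrelated sources the intensities add, so convert each level to linear form, sum, and take 10·log₁₀ of the total.
Σ 10^(L/10) = 10^(82/10) + 10^(98/10) + 10^(88/10) + 10^(83/10) + 10^(73/10) = 7.318e+09.
L_total = 10·log₁₀(7.318e+09) = 98.64 dB.

99 dB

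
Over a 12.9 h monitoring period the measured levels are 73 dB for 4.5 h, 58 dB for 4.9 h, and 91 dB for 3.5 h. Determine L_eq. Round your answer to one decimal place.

85.4 dB

The energy average is taken in the linear domain: L_eq = 10·log₁₀[(Σ tᵢ·10^(Lᵢ/10))/T], T = 12.9 h.
Σ tᵢ·10^(Lᵢ/10) = 4.5·10^(73/10) + 4.9·10^(58/10) + 3.5·10^(91/10) = 4.499e+09.
L_eq = 10·log₁₀(4.499e+09/12.9) = 85.43 dB.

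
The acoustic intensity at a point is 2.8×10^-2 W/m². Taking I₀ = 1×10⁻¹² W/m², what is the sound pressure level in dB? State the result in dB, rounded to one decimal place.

I/I₀ = 2.8×10^-2/10⁻¹² = 2.8×10^10, and L = 10·log₁₀(I/I₀).
L = 10·(0.4472 + 10) = 104.47 dB.

104.5 dB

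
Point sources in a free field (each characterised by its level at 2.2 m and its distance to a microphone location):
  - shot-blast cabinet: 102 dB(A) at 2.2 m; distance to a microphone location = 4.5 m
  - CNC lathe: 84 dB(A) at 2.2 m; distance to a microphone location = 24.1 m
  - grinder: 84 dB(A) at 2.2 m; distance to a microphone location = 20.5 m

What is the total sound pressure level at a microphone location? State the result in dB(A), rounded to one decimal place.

95.8 dB(A)

Apply inverse-square spreading to bring every level to the receiver, then sum 10^(L/10).
shot-blast cabinet: 102 − 20·log₁₀(4.5/2.2) = 102 − 6.22 = 95.78 dB(A).
CNC lathe: 84 − 20·log₁₀(24.1/2.2) = 84 − 20.79 = 63.21 dB(A).
grinder: 84 − 20·log₁₀(20.5/2.2) = 84 − 19.39 = 64.61 dB(A).
Σ 10^(L/10) = 3.793e+09 → L_total = 10·log₁₀(3.793e+09) = 95.79 dB(A).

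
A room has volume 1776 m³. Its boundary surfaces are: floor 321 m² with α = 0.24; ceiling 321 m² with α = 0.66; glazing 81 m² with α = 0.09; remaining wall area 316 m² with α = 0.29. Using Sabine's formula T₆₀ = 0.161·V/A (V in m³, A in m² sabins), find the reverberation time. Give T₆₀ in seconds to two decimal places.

0.74 s

Summing Sᵢαᵢ: 321·0.24 + 321·0.66 + 81·0.09 + 316·0.29 = 387.83 m².
T₆₀ = 0.161·V/A = 0.161·1776/387.83 = 0.737 s.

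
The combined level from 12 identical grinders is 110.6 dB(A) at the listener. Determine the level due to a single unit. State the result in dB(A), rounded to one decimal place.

12 equal contributions raise the level by 10·log₁₀ 12 = 10.792 dB, so each unit alone gives 110.6 − 10.792.

99.8 dB(A)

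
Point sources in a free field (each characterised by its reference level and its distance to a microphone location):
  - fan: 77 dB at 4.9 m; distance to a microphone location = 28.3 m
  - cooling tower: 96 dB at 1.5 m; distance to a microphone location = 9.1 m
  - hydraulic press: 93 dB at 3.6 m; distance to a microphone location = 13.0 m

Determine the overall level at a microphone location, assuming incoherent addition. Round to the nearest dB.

Propagate each source to the receiver with L = L_ref − 20·log₁₀(r/r_ref), then add intensities.
fan: 77 − 20·log₁₀(28.3/4.9) = 77 − 15.23 = 61.77 dB.
cooling tower: 96 − 20·log₁₀(9.1/1.5) = 96 − 15.66 = 80.34 dB.
hydraulic press: 93 − 20·log₁₀(13.0/3.6) = 93 − 11.15 = 81.85 dB.
Σ 10^(L/10) = 2.627e+08 → L_total = 10·log₁₀(2.627e+08) = 84.19 dB.

84 dB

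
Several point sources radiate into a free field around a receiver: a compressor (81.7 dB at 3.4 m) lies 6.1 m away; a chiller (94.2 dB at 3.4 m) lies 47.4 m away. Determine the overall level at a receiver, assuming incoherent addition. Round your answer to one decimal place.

77.7 dB

Apply inverse-square spreading to bring every level to the receiver, then sum 10^(L/10).
compressor: 81.7 − 20·log₁₀(6.1/3.4) = 81.7 − 5.08 = 76.62 dB.
chiller: 94.2 − 20·log₁₀(47.4/3.4) = 94.2 − 22.89 = 71.31 dB.
Σ 10^(L/10) = 5.948e+07 → L_total = 10·log₁₀(5.948e+07) = 77.74 dB.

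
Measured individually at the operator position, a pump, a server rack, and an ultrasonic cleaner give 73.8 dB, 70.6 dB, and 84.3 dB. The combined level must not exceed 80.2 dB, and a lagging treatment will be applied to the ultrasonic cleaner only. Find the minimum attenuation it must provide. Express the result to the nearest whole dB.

6 dB

Everything except the ultrasonic cleaner sums to 10^(73.8/10) + 10^(70.6/10) = 3.547e+07 in linear terms, 75.50 dB.
To meet 80.2 dB overall, the treated ultrasonic cleaner may contribute at most 10^(80.2/10) − 3.547e+07 = 6.924e+07, i.e. 78.40 dB.
So the ultrasonic cleaner must be reduced from 84.3 to 78.40 dB: IL = 5.90 dB.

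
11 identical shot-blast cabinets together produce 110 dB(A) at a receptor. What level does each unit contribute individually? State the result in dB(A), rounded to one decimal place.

11 equal contributions raise the level by 10·log₁₀ 11 = 10.414 dB, so each unit alone gives 110 − 10.414.

99.6 dB(A)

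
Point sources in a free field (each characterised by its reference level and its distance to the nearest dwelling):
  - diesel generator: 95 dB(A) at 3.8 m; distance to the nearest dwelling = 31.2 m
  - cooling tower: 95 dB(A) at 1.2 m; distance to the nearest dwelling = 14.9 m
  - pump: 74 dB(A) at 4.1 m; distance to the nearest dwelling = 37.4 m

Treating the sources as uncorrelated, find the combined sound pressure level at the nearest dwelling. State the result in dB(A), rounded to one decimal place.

78.3 dB(A)

Propagate each source to the receiver with L = L_ref − 20·log₁₀(r/r_ref), then add intensities.
diesel generator: 95 − 20·log₁₀(31.2/3.8) = 95 − 18.29 = 76.71 dB(A).
cooling tower: 95 − 20·log₁₀(14.9/1.2) = 95 − 21.88 = 73.12 dB(A).
pump: 74 − 20·log₁₀(37.4/4.1) = 74 − 19.20 = 54.80 dB(A).
Σ 10^(L/10) = 6.772e+07 → L_total = 10·log₁₀(6.772e+07) = 78.31 dB(A).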